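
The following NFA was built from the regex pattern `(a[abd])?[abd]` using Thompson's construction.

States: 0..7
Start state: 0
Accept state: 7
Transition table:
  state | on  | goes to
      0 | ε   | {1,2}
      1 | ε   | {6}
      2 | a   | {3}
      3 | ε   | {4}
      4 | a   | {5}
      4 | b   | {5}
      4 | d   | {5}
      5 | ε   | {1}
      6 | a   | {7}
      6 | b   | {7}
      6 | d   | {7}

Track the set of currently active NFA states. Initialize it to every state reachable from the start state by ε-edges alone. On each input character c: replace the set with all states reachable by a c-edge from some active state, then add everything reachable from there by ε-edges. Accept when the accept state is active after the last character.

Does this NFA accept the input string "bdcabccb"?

S₀ = ε-closure({0}) = {0,1,2,6}
'b' @ 1: {7}  [accepting]
'd' @ 2: {}  — dead — no transitions
rest 'cabccb' ignored (set empty)
after full input: {}  (accept=7 not in)

Answer: REJECT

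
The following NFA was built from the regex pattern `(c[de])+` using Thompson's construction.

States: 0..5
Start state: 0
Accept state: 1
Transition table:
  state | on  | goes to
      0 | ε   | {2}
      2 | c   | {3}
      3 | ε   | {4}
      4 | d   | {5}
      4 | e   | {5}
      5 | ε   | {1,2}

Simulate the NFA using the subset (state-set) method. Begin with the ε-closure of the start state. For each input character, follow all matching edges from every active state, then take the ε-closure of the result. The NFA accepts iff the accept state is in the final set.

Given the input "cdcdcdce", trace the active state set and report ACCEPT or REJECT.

Answer: ACCEPT

Derivation:
S₀ = ε-closure({0}) = {0,2}
'c' @ 1: {3,4}
'd' @ 2: {1,2,5}  ✓accept
'c' @ 3: {3,4}
'd' @ 4: {1,2,5}  ✓accept
'c' @ 5: {3,4}
'd' @ 6: {1,2,5}  ✓accept
'c' @ 7: {3,4}
'e' @ 8: {1,2,5}  ✓accept
end set {1,2,5} — state 1 in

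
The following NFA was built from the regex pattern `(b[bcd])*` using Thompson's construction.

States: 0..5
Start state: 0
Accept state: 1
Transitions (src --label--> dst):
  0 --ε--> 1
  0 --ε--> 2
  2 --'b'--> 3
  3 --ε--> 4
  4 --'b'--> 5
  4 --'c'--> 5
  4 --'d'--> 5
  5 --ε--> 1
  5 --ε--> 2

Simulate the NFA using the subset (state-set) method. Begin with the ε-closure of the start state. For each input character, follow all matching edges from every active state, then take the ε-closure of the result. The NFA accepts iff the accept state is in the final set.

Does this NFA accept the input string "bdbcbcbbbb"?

start: ε-closure({0}) = {0,1,2}
'b' @ 1: {3,4}
'd' @ 2: {1,2,5}  (accept∈set)
'b' @ 3: {3,4}
'c' @ 4: {1,2,5}  (accept∈set)
'b' @ 5: {3,4}
'c' @ 6: {1,2,5}  (accept∈set)
'b' @ 7: {3,4}
'b' @ 8: {1,2,5}  (accept∈set)
'b' @ 9: {3,4}
'b' @ 10: {1,2,5}  (accept∈set)
final: {1,2,5}; accept 1 in set

Answer: ACCEPT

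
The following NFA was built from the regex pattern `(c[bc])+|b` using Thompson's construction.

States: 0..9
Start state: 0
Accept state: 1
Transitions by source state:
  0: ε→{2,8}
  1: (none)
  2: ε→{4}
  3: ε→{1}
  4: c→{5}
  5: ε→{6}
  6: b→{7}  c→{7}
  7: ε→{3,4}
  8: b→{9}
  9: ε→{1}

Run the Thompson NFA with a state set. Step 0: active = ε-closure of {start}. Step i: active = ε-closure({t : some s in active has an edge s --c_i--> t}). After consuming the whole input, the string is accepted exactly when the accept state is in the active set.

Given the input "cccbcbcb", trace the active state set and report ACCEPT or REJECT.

S₀ = ε-closure({0}) = {0,2,4,8}
'c' @ 1: {5,6}
'c' @ 2: {1,3,4,7}  ✓accept
'c' @ 3: {5,6}
'b' @ 4: {1,3,4,7}  ✓accept
'c' @ 5: {5,6}
'b' @ 6: {1,3,4,7}  ✓accept
'c' @ 7: {5,6}
'b' @ 8: {1,3,4,7}  ✓accept
after full input: {1,3,4,7}  (accept=1 in)

Answer: ACCEPT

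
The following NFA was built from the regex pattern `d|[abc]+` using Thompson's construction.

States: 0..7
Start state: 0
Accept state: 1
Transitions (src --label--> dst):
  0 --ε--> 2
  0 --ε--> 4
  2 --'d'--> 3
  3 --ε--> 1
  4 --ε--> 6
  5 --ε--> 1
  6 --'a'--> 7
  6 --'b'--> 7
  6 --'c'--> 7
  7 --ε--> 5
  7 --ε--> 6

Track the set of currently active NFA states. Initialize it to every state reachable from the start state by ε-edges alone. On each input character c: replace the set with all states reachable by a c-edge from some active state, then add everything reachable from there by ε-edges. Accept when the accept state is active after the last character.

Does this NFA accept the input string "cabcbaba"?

start: ε-closure({0}) = {0,2,4,6}
'c' @ 1: {1,5,6,7}  (accept∈set)
'a' @ 2: {1,5,6,7}  (accept∈set)
'b' @ 3: {1,5,6,7}  (accept∈set)
'c' @ 4: {1,5,6,7}  (accept∈set)
'b' @ 5: {1,5,6,7}  (accept∈set)
'a' @ 6: {1,5,6,7}  (accept∈set)
'b' @ 7: {1,5,6,7}  (accept∈set)
'a' @ 8: {1,5,6,7}  (accept∈set)
final: {1,5,6,7}; accept 1 in set

Answer: ACCEPT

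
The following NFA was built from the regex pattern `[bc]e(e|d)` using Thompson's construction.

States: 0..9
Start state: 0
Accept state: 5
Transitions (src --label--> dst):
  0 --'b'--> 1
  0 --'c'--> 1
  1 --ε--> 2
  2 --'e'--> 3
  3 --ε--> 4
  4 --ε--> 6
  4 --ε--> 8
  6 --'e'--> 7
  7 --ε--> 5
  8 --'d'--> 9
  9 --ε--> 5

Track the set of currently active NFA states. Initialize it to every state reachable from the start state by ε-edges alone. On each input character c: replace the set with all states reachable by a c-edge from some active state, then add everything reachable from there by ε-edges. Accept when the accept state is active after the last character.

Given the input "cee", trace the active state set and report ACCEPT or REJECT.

Answer: ACCEPT

Trace:
initial (ε-close {0}): {0}
'c' @ 1: {1,2}
'e' @ 2: {3,4,6,8}
'e' @ 3: {5,7}  [accepting]
after full input: {5,7}  (accept=5 in)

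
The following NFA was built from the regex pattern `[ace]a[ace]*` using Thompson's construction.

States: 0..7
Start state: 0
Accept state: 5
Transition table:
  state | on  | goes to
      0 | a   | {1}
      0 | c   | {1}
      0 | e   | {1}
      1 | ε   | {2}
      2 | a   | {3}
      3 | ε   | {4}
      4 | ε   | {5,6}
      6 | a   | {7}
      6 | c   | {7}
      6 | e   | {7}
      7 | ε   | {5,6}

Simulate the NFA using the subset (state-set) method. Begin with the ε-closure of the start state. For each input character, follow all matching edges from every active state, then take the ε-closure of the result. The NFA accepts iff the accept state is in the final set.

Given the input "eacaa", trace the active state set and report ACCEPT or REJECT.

Answer: ACCEPT

Derivation:
S₀ = ε-closure({0}) = {0}
'e' @ 1: {1,2}
'a' @ 2: {3,4,5,6}  (accept∈set)
'c' @ 3: {5,6,7}  (accept∈set)
'a' @ 4: {5,6,7}  (accept∈set)
'a' @ 5: {5,6,7}  (accept∈set)
end set {5,6,7} — state 5 in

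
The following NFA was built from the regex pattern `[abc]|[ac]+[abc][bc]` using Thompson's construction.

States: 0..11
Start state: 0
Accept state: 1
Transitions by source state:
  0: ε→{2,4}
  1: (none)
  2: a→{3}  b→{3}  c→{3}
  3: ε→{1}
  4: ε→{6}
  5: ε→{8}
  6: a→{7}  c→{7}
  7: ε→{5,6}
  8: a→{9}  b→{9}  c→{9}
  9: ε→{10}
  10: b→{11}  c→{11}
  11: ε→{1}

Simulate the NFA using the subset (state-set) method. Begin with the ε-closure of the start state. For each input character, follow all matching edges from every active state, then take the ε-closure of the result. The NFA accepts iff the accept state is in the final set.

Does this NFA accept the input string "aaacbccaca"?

Answer: REJECT

Derivation:
start: ε-closure({0}) = {0,2,4,6}
'a' @ 1: {1,3,5,6,7,8}  (accept∈set)
'a' @ 2: {5,6,7,8,9,10}
'a' @ 3: {5,6,7,8,9,10}
'c' @ 4: {1,5,6,7,8,9,10,11}  (accept∈set)
'b' @ 5: {1,9,10,11}  (accept∈set)
'c' @ 6: {1,11}  (accept∈set)
'c' @ 7: {}  — dead — no transitions
rest 'aca' ignored (set empty)
after full input: {}  (accept=1 not in)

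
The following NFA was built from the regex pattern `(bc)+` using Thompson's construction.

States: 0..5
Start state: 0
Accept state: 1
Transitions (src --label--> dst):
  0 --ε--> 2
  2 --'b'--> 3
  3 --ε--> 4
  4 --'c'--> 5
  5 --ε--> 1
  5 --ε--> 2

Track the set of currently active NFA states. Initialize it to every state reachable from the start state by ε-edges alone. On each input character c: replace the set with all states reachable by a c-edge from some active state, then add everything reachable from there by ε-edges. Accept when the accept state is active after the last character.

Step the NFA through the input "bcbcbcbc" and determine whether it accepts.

S₀ = ε-closure({0}) = {0,2}
'b' @ 1: {3,4}
'c' @ 2: {1,2,5}  (accept∈set)
'b' @ 3: {3,4}
'c' @ 4: {1,2,5}  (accept∈set)
'b' @ 5: {3,4}
'c' @ 6: {1,2,5}  (accept∈set)
'b' @ 7: {3,4}
'c' @ 8: {1,2,5}  (accept∈set)
final: {1,2,5}; accept 1 in set

Answer: ACCEPT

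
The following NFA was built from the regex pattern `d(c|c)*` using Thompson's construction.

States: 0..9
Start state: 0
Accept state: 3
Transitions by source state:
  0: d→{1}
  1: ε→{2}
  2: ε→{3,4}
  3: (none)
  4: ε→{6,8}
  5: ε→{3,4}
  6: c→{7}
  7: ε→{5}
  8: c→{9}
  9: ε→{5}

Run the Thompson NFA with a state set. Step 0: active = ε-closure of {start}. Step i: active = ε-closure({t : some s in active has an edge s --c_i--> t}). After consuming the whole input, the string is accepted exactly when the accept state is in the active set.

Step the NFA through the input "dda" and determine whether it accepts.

Answer: REJECT

Trace:
initial (ε-close {0}): {0}
'd' @ 1: {1,2,3,4,6,8}  ✓accept
'd' @ 2: {}  — no active states
rest 'a' ignored (set empty)
end set {} — state 3 not in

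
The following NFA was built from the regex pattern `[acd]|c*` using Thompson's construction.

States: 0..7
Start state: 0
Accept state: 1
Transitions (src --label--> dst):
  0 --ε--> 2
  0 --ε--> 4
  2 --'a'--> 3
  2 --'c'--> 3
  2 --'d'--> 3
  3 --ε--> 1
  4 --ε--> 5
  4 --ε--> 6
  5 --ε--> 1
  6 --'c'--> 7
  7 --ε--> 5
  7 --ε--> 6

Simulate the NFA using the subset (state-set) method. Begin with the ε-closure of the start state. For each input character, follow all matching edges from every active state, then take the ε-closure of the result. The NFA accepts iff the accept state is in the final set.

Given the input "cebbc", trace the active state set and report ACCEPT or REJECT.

Answer: REJECT

Steps:
initial (ε-close {0}): {0,1,2,4,5,6}
'c' @ 1: {1,3,5,6,7}  ✓accept
'e' @ 2: {}  — dead — no transitions
rest 'bbc' ignored (set empty)
after full input: {}  (accept=1 not in)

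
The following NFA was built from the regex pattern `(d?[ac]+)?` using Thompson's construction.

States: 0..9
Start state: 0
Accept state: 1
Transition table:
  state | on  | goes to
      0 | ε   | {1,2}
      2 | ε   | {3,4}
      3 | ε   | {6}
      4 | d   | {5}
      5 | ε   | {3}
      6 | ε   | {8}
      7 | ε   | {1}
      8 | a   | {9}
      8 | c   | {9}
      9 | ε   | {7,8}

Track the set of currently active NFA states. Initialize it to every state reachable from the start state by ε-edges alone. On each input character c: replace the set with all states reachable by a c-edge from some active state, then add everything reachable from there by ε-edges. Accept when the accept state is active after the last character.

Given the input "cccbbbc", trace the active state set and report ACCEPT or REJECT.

initial (ε-close {0}): {0,1,2,3,4,6,8}
'c' @ 1: {1,7,8,9}  [accepting]
'c' @ 2: {1,7,8,9}  [accepting]
'c' @ 3: {1,7,8,9}  [accepting]
'b' @ 4: {}  — no active states
rest 'bbc' ignored (set empty)
after full input: {}  (accept=1 not in)

Answer: REJECT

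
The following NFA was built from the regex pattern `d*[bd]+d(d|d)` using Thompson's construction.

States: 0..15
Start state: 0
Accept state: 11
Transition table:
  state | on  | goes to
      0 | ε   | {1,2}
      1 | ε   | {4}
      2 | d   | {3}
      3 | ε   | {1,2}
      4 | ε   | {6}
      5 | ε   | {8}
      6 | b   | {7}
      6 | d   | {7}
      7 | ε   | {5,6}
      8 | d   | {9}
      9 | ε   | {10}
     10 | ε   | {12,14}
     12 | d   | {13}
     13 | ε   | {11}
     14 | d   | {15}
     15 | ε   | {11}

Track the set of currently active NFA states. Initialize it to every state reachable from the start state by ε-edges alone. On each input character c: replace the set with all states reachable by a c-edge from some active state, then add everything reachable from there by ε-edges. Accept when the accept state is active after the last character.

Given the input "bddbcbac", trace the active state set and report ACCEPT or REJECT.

S₀ = ε-closure({0}) = {0,1,2,4,6}
'b' @ 1: {5,6,7,8}
'd' @ 2: {5,6,7,8,9,10,12,14}
'd' @ 3: {5,6,7,8,9,10,11,12,13,14,15}  ✓accept
'b' @ 4: {5,6,7,8}
'c' @ 5: {}  — state set empty
rest 'bac' ignored (set empty)
final: {}; accept 11 not in set

Answer: REJECT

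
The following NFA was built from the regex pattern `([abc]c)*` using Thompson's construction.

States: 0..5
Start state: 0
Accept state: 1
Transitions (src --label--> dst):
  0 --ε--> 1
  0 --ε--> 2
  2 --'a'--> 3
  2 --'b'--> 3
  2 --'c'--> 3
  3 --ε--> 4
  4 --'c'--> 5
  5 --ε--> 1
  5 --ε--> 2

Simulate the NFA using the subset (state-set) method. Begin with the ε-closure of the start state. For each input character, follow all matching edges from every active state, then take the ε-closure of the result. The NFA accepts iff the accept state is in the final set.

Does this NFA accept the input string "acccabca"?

Answer: REJECT

Steps:
S₀ = ε-closure({0}) = {0,1,2}
'a' @ 1: {3,4}
'c' @ 2: {1,2,5}  (accept∈set)
'c' @ 3: {3,4}
'c' @ 4: {1,2,5}  (accept∈set)
'a' @ 5: {3,4}
'b' @ 6: {}  — no active states
rest 'ca' ignored (set empty)
end set {} — state 1 not in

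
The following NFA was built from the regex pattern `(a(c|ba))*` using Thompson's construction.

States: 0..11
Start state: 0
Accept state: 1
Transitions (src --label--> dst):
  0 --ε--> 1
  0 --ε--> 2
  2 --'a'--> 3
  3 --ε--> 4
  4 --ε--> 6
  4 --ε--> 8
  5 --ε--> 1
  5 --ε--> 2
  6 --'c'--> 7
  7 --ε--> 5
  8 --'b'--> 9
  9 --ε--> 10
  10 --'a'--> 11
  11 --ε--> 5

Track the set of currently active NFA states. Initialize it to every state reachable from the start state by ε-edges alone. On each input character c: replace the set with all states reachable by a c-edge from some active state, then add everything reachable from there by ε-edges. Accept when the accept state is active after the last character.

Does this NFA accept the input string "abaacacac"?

initial (ε-close {0}): {0,1,2}
'a' @ 1: {3,4,6,8}
'b' @ 2: {9,10}
'a' @ 3: {1,2,5,11}  [accepting]
'a' @ 4: {3,4,6,8}
'c' @ 5: {1,2,5,7}  [accepting]
'a' @ 6: {3,4,6,8}
'c' @ 7: {1,2,5,7}  [accepting]
'a' @ 8: {3,4,6,8}
'c' @ 9: {1,2,5,7}  [accepting]
after full input: {1,2,5,7}  (accept=1 in)

Answer: ACCEPT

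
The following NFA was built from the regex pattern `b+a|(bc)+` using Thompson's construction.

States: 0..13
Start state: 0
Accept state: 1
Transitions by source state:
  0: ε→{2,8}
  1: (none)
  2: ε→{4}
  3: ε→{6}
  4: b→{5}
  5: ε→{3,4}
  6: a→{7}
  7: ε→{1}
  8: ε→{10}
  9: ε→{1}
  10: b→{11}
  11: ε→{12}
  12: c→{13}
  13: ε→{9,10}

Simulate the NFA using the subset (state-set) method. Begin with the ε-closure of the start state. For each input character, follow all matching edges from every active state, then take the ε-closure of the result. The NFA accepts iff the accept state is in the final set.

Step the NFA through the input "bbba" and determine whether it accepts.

Answer: ACCEPT

Trace:
initial (ε-close {0}): {0,2,4,8,10}
'b' @ 1: {3,4,5,6,11,12}
'b' @ 2: {3,4,5,6}
'b' @ 3: {3,4,5,6}
'a' @ 4: {1,7}  (accept∈set)
after full input: {1,7}  (accept=1 in)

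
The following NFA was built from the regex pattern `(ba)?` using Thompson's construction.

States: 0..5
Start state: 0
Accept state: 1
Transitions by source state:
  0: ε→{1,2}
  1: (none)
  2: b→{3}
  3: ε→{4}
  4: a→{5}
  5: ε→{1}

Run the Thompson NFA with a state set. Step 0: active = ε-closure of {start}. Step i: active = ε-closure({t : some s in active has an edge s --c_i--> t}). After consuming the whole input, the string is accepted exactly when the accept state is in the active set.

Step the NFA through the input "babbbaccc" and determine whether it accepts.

Answer: REJECT

Steps:
initial (ε-close {0}): {0,1,2}
'b' @ 1: {3,4}
'a' @ 2: {1,5}  (accept∈set)
'b' @ 3: {}  — state set empty
rest 'bbaccc' ignored (set empty)
end set {} — state 1 not in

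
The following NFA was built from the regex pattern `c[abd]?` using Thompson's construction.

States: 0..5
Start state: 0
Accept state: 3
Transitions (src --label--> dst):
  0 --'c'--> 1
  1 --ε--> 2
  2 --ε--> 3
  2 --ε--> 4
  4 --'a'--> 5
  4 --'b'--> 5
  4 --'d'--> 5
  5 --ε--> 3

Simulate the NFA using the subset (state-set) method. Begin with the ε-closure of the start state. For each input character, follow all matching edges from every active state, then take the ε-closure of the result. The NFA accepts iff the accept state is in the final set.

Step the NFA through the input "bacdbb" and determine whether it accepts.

Answer: REJECT

Trace:
start: ε-closure({0}) = {0}
'b' @ 1: {}  — dead — no transitions
rest 'acdbb' ignored (set empty)
final: {}; accept 3 not in set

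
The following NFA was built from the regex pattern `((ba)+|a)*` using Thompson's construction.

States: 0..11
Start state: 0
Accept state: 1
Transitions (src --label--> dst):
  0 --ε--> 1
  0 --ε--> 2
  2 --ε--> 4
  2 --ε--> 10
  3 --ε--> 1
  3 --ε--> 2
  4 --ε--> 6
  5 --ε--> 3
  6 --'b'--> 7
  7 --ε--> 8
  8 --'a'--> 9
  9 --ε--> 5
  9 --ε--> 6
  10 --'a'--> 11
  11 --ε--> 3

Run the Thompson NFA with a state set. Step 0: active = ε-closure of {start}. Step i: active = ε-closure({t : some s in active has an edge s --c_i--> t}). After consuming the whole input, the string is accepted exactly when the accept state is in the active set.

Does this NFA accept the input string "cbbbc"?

initial (ε-close {0}): {0,1,2,4,6,10}
'c' @ 1: {}  — no active states
rest 'bbbc' ignored (set empty)
after full input: {}  (accept=1 not in)

Answer: REJECT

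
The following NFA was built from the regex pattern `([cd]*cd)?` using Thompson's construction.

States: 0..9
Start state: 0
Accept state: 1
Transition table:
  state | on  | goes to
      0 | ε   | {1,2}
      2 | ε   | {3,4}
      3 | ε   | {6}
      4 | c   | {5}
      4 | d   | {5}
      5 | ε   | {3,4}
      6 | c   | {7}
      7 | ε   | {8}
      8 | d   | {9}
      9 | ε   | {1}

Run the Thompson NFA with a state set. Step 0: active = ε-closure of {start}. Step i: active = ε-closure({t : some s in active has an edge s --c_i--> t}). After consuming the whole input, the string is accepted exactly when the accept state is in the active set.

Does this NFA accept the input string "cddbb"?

initial (ε-close {0}): {0,1,2,3,4,6}
'c' @ 1: {3,4,5,6,7,8}
'd' @ 2: {1,3,4,5,6,9}  (accept∈set)
'd' @ 3: {3,4,5,6}
'b' @ 4: {}  — state set empty
rest 'b' ignored (set empty)
final: {}; accept 1 not in set

Answer: REJECT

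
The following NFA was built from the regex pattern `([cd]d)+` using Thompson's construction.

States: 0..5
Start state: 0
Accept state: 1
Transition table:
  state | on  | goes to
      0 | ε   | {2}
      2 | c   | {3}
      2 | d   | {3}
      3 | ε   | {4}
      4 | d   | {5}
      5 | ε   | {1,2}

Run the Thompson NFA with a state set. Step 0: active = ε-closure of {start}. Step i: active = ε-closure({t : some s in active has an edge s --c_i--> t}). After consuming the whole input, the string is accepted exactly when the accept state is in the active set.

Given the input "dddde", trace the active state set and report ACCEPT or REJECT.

start: ε-closure({0}) = {0,2}
'd' @ 1: {3,4}
'd' @ 2: {1,2,5}  (accept∈set)
'd' @ 3: {3,4}
'd' @ 4: {1,2,5}  (accept∈set)
'e' @ 5: {}  — state set empty
end set {} — state 1 not in

Answer: REJECT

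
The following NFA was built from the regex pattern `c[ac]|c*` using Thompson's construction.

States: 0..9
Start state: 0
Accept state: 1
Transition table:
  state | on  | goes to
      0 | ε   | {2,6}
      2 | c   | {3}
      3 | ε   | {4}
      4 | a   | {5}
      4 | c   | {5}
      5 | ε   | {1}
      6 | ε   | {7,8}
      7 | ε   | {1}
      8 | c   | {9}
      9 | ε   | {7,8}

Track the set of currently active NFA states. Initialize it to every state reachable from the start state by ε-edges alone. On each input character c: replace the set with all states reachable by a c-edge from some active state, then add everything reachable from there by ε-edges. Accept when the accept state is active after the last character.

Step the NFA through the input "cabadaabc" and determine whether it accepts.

Answer: REJECT

Derivation:
initial (ε-close {0}): {0,1,2,6,7,8}
'c' @ 1: {1,3,4,7,8,9}  ✓accept
'a' @ 2: {1,5}  ✓accept
'b' @ 3: {}  — no active states
rest 'adaabc' ignored (set empty)
final: {}; accept 1 not in set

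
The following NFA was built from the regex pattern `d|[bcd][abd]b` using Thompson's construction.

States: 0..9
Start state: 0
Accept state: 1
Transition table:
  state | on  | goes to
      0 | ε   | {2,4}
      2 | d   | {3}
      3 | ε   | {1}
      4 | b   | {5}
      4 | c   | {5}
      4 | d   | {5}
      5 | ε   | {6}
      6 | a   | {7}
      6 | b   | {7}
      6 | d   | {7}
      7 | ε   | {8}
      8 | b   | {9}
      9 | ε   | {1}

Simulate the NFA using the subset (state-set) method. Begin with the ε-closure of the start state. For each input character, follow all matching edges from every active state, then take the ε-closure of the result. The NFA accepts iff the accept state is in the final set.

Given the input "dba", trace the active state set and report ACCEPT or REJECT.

initial (ε-close {0}): {0,2,4}
'd' @ 1: {1,3,5,6}  (accept∈set)
'b' @ 2: {7,8}
'a' @ 3: {}  — dead — no transitions
end set {} — state 1 not in

Answer: REJECT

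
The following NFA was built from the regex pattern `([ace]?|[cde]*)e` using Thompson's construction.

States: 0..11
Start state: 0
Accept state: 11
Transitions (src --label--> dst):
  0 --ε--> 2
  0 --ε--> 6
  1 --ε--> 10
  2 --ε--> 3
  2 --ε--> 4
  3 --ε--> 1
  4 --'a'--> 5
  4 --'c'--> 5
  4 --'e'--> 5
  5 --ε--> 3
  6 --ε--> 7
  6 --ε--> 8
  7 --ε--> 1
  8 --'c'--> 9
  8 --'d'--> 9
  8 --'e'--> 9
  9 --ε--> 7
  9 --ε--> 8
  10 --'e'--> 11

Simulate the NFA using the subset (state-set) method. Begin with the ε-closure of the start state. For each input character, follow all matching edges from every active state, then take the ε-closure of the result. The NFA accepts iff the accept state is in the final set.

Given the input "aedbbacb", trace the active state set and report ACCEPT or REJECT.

initial (ε-close {0}): {0,1,2,3,4,6,7,8,10}
'a' @ 1: {1,3,5,10}
'e' @ 2: {11}  (accept∈set)
'd' @ 3: {}  — no active states
rest 'bbacb' ignored (set empty)
final: {}; accept 11 not in set

Answer: REJECT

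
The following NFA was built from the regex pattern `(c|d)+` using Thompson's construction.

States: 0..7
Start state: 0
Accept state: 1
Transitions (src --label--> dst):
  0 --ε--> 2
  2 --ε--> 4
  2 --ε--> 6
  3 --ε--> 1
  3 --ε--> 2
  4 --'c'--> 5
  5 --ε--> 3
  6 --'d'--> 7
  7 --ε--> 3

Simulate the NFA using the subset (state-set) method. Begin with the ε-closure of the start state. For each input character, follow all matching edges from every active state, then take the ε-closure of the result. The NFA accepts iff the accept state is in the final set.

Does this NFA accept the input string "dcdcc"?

S₀ = ε-closure({0}) = {0,2,4,6}
'd' @ 1: {1,2,3,4,6,7}  (accept∈set)
'c' @ 2: {1,2,3,4,5,6}  (accept∈set)
'd' @ 3: {1,2,3,4,6,7}  (accept∈set)
'c' @ 4: {1,2,3,4,5,6}  (accept∈set)
'c' @ 5: {1,2,3,4,5,6}  (accept∈set)
end set {1,2,3,4,5,6} — state 1 in

Answer: ACCEPT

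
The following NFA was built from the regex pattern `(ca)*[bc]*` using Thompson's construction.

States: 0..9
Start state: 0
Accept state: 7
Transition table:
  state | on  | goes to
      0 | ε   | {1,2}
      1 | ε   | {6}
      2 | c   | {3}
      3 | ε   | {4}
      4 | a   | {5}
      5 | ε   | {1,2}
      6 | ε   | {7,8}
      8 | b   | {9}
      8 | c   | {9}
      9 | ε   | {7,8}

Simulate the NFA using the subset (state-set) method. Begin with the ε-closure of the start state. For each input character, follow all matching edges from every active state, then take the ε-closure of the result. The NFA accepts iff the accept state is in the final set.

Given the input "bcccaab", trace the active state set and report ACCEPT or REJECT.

Answer: REJECT

Steps:
start: ε-closure({0}) = {0,1,2,6,7,8}
'b' @ 1: {7,8,9}  ✓accept
'c' @ 2: {7,8,9}  ✓accept
'c' @ 3: {7,8,9}  ✓accept
'c' @ 4: {7,8,9}  ✓accept
'a' @ 5: {}  — dead — no transitions
rest 'ab' ignored (set empty)
final: {}; accept 7 not in set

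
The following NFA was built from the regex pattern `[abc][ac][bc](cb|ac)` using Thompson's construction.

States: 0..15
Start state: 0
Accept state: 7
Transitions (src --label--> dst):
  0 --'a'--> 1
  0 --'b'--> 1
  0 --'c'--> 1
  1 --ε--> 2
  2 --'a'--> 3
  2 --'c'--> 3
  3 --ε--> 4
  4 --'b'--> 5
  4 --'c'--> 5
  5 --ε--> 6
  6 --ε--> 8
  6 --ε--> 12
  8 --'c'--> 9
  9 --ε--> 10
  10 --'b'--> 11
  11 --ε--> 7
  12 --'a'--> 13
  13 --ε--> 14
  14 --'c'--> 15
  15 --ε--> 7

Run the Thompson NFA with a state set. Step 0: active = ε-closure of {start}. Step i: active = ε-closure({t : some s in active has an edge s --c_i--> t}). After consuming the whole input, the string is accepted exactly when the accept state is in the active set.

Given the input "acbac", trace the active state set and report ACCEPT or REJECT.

Answer: ACCEPT

Derivation:
start: ε-closure({0}) = {0}
'a' @ 1: {1,2}
'c' @ 2: {3,4}
'b' @ 3: {5,6,8,12}
'a' @ 4: {13,14}
'c' @ 5: {7,15}  (accept∈set)
final: {7,15}; accept 7 in set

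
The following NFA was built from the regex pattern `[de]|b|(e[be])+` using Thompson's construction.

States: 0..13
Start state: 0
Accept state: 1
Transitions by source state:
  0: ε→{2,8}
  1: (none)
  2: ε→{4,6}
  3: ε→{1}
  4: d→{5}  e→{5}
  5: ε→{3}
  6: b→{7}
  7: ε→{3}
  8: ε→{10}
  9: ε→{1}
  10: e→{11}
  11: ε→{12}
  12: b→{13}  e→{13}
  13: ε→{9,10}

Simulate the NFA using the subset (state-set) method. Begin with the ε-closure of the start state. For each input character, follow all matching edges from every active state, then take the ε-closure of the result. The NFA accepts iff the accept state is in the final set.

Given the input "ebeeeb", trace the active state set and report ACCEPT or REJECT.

initial (ε-close {0}): {0,2,4,6,8,10}
'e' @ 1: {1,3,5,11,12}  (accept∈set)
'b' @ 2: {1,9,10,13}  (accept∈set)
'e' @ 3: {11,12}
'e' @ 4: {1,9,10,13}  (accept∈set)
'e' @ 5: {11,12}
'b' @ 6: {1,9,10,13}  (accept∈set)
final: {1,9,10,13}; accept 1 in set

Answer: ACCEPT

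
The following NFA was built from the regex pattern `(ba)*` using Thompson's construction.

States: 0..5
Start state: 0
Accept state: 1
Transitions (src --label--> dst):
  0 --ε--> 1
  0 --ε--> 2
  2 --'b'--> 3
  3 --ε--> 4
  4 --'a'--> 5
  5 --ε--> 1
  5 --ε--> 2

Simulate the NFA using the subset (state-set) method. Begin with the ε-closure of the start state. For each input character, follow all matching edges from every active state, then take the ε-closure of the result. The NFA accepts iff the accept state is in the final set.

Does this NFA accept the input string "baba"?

S₀ = ε-closure({0}) = {0,1,2}
'b' @ 1: {3,4}
'a' @ 2: {1,2,5}  [accepting]
'b' @ 3: {3,4}
'a' @ 4: {1,2,5}  [accepting]
after full input: {1,2,5}  (accept=1 in)

Answer: ACCEPT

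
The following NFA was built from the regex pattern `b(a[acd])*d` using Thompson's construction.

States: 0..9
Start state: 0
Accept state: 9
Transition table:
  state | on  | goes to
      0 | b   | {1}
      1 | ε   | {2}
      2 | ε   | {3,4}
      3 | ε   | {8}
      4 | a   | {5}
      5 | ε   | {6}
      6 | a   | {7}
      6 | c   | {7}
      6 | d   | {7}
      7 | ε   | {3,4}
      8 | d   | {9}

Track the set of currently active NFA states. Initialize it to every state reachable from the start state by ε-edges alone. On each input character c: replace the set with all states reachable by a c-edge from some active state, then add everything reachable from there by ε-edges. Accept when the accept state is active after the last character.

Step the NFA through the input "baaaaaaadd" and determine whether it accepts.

Answer: ACCEPT

Trace:
S₀ = ε-closure({0}) = {0}
'b' @ 1: {1,2,3,4,8}
'a' @ 2: {5,6}
'a' @ 3: {3,4,7,8}
'a' @ 4: {5,6}
'a' @ 5: {3,4,7,8}
'a' @ 6: {5,6}
'a' @ 7: {3,4,7,8}
'a' @ 8: {5,6}
'd' @ 9: {3,4,7,8}
'd' @ 10: {9}  ✓accept
after full input: {9}  (accept=9 in)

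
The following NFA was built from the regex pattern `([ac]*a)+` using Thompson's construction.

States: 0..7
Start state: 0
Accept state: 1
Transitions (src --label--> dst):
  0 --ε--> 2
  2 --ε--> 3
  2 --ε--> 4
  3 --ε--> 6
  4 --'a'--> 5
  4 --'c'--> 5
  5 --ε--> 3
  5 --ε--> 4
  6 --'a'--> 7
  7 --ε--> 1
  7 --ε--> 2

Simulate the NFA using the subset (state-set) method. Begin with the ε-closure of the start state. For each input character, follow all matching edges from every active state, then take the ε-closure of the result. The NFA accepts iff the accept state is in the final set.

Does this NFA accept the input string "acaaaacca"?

start: ε-closure({0}) = {0,2,3,4,6}
'a' @ 1: {1,2,3,4,5,6,7}  (accept∈set)
'c' @ 2: {3,4,5,6}
'a' @ 3: {1,2,3,4,5,6,7}  (accept∈set)
'a' @ 4: {1,2,3,4,5,6,7}  (accept∈set)
'a' @ 5: {1,2,3,4,5,6,7}  (accept∈set)
'a' @ 6: {1,2,3,4,5,6,7}  (accept∈set)
'c' @ 7: {3,4,5,6}
'c' @ 8: {3,4,5,6}
'a' @ 9: {1,2,3,4,5,6,7}  (accept∈set)
final: {1,2,3,4,5,6,7}; accept 1 in set

Answer: ACCEPT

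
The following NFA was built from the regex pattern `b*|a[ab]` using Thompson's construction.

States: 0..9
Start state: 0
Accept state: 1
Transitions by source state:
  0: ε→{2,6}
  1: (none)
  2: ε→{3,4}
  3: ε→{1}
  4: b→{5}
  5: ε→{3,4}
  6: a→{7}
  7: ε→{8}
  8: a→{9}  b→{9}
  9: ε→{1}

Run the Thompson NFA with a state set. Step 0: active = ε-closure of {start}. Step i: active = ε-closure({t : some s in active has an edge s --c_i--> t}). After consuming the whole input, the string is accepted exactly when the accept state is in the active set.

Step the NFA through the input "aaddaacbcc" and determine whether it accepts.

start: ε-closure({0}) = {0,1,2,3,4,6}
'a' @ 1: {7,8}
'a' @ 2: {1,9}  (accept∈set)
'd' @ 3: {}  — dead — no transitions
rest 'daacbcc' ignored (set empty)
final: {}; accept 1 not in set

Answer: REJECT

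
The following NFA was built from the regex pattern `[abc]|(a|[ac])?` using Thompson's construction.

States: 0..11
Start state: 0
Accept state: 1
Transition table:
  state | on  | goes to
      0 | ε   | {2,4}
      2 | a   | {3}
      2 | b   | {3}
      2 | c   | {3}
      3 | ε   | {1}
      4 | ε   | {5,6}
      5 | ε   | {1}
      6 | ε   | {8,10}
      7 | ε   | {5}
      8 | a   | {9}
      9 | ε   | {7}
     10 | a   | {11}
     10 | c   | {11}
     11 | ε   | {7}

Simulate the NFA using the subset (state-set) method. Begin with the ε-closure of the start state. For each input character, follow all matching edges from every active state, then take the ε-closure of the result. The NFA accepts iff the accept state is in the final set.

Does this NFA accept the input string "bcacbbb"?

Answer: REJECT

Trace:
S₀ = ε-closure({0}) = {0,1,2,4,5,6,8,10}
'b' @ 1: {1,3}  [accepting]
'c' @ 2: {}  — no active states
rest 'acbbb' ignored (set empty)
after full input: {}  (accept=1 not in)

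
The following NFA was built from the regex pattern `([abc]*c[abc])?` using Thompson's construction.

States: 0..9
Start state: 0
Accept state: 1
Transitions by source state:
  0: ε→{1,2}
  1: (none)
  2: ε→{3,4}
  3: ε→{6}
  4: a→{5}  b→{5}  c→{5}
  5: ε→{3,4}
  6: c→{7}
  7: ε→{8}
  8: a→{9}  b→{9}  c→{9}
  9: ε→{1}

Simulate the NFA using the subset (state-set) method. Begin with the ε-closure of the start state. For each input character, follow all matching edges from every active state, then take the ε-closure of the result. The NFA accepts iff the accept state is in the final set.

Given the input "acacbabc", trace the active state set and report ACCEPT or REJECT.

start: ε-closure({0}) = {0,1,2,3,4,6}
'a' @ 1: {3,4,5,6}
'c' @ 2: {3,4,5,6,7,8}
'a' @ 3: {1,3,4,5,6,9}  ✓accept
'c' @ 4: {3,4,5,6,7,8}
'b' @ 5: {1,3,4,5,6,9}  ✓accept
'a' @ 6: {3,4,5,6}
'b' @ 7: {3,4,5,6}
'c' @ 8: {3,4,5,6,7,8}
after full input: {3,4,5,6,7,8}  (accept=1 not in)

Answer: REJECT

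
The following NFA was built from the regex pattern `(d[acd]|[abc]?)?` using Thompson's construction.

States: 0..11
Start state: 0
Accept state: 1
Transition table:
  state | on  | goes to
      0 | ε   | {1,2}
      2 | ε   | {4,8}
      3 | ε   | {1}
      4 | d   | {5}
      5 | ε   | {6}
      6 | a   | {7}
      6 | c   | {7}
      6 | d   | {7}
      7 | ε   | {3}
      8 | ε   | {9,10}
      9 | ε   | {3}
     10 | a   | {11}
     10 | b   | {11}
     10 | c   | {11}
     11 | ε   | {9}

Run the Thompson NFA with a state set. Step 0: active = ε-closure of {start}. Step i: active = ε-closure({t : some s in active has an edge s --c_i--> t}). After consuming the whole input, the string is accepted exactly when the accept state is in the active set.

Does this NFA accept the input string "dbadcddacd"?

initial (ε-close {0}): {0,1,2,3,4,8,9,10}
'd' @ 1: {5,6}
'b' @ 2: {}  — state set empty
rest 'adcddacd' ignored (set empty)
after full input: {}  (accept=1 not in)

Answer: REJECT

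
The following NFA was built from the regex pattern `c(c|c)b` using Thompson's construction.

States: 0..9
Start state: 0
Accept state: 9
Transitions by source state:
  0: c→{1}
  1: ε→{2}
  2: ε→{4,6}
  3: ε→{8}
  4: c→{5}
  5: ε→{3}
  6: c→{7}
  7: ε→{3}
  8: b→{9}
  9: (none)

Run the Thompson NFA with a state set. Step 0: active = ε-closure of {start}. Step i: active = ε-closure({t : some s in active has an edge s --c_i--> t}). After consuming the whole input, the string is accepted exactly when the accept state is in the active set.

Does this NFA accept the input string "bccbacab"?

Answer: REJECT

Steps:
S₀ = ε-closure({0}) = {0}
'b' @ 1: {}  — no active states
rest 'ccbacab' ignored (set empty)
final: {}; accept 9 not in set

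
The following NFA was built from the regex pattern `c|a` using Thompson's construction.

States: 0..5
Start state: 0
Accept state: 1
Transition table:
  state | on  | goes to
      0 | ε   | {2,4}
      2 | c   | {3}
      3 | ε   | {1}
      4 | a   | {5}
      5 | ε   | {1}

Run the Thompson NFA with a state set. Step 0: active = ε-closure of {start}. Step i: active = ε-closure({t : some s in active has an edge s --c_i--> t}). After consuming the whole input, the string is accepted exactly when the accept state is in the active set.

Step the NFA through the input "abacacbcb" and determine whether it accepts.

start: ε-closure({0}) = {0,2,4}
'a' @ 1: {1,5}  [accepting]
'b' @ 2: {}  — no active states
rest 'acacbcb' ignored (set empty)
final: {}; accept 1 not in set

Answer: REJECT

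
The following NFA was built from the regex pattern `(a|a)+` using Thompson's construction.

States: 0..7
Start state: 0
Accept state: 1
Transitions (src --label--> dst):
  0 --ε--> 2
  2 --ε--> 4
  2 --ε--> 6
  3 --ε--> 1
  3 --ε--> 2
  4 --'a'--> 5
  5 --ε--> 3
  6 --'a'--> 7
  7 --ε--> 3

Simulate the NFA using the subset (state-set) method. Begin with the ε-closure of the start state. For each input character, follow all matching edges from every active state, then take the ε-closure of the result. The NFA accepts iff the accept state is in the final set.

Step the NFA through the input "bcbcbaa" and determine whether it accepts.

Answer: REJECT

Derivation:
initial (ε-close {0}): {0,2,4,6}
'b' @ 1: {}  — no active states
rest 'cbcbaa' ignored (set empty)
final: {}; accept 1 not in set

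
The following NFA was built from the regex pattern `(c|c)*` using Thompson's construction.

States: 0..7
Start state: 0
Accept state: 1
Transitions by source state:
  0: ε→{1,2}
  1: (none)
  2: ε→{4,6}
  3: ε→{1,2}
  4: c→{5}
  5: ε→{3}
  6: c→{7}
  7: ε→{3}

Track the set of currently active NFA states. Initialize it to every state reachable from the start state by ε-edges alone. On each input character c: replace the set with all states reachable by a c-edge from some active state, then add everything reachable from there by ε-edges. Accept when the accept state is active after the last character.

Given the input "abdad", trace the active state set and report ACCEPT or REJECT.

Answer: REJECT

Trace:
initial (ε-close {0}): {0,1,2,4,6}
'a' @ 1: {}  — no active states
rest 'bdad' ignored (set empty)
final: {}; accept 1 not in set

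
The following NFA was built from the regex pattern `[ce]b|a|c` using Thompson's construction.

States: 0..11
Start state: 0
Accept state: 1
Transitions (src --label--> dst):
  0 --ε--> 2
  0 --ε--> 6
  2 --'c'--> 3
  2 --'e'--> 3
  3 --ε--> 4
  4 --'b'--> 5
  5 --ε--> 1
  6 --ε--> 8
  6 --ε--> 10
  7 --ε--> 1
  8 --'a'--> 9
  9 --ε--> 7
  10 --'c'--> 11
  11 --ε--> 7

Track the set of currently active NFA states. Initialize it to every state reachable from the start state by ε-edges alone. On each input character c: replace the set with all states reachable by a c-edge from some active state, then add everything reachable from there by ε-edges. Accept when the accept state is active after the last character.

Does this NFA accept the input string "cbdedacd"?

initial (ε-close {0}): {0,2,6,8,10}
'c' @ 1: {1,3,4,7,11}  ✓accept
'b' @ 2: {1,5}  ✓accept
'd' @ 3: {}  — state set empty
rest 'edacd' ignored (set empty)
after full input: {}  (accept=1 not in)

Answer: REJECT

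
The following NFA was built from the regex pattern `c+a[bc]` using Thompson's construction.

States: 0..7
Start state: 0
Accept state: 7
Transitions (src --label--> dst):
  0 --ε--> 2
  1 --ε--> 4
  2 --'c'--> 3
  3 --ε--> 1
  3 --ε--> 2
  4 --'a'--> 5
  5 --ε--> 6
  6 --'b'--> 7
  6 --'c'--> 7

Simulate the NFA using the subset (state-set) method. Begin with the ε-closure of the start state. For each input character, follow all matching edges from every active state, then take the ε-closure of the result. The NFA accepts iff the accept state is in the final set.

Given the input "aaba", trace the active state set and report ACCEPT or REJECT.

Answer: REJECT

Trace:
initial (ε-close {0}): {0,2}
'a' @ 1: {}  — state set empty
rest 'aba' ignored (set empty)
final: {}; accept 7 not in set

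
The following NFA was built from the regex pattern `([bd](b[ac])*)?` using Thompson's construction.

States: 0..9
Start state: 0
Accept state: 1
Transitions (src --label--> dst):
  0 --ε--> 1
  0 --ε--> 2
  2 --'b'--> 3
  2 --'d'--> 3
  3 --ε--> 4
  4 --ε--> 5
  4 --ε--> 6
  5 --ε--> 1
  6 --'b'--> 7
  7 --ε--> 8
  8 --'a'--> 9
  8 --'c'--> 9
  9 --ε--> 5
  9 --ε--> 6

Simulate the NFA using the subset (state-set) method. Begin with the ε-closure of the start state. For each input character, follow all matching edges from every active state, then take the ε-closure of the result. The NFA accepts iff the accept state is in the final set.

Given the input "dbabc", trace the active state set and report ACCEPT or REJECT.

Answer: ACCEPT

Steps:
start: ε-closure({0}) = {0,1,2}
'd' @ 1: {1,3,4,5,6}  [accepting]
'b' @ 2: {7,8}
'a' @ 3: {1,5,6,9}  [accepting]
'b' @ 4: {7,8}
'c' @ 5: {1,5,6,9}  [accepting]
end set {1,5,6,9} — state 1 in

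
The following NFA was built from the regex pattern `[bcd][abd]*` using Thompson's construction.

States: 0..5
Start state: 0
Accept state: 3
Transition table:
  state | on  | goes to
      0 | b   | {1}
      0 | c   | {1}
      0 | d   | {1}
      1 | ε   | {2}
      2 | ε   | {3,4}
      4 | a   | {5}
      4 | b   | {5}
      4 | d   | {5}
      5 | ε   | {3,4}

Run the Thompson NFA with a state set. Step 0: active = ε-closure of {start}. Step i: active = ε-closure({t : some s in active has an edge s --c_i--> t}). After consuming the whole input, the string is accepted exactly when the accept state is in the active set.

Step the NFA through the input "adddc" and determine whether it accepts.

Answer: REJECT

Trace:
S₀ = ε-closure({0}) = {0}
'a' @ 1: {}  — state set empty
rest 'dddc' ignored (set empty)
after full input: {}  (accept=3 not in)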